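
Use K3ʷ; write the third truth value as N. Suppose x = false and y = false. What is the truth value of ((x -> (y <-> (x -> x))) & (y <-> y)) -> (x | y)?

x -> x = false -> false = true
y <-> (x -> x) = false <-> true = false
x -> (y <-> (x -> x)) = false -> false = true
y <-> y = false <-> false = true
(x -> (y <-> (x -> x))) & (y <-> y) = true & true = true
x | y = false | false = false
((x -> (y <-> (x -> x))) & (y <-> y)) -> (x | y) = true -> false = false

false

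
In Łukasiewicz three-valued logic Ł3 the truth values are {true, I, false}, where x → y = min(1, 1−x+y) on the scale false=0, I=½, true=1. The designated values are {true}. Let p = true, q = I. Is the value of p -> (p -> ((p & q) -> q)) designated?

p & q = true & I = I
(p & q) -> q = I -> I = true  [min(1, 1−½+½)]
p -> ((p & q) -> q) = true -> true = true
p -> (p -> ((p & q) -> q)) = true -> true = true
true ∈ {true}.

Yes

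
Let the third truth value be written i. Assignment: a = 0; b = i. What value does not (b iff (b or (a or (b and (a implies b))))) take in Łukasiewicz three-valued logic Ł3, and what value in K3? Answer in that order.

In Łukasiewicz three-valued logic Ł3: a implies b = 0 implies i = 1  [min(1, 1−0+½)]
b and (a implies b) = i and 1 = i
a or (b and (a implies b)) = 0 or i = i
b or (a or (b and (a implies b))) = i or i = i
b iff (b or (a or (b and (a implies b)))) = i iff i = 1
not (b iff (b or (a or (b and (a implies b))))) = not 1 = 0
In K3: a implies b = 0 implies i = 1  [not 0 or i]
b and (a implies b) = i and 1 = i
a or (b and (a implies b)) = 0 or i = i
b or (a or (b and (a implies b))) = i or i = i
b iff (b or (a or (b and (a implies b)))) = i iff i = i
not (b iff (b or (a or (b and (a implies b))))) = not i = i
They differ because Łukasiewicz three-valued logic Ł3 and K3 treat i differently under implication.

0; i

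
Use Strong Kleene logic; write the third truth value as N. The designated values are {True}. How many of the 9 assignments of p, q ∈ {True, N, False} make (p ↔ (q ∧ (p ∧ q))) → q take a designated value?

Designated under: (p=True, q=True); (p=True, q=False); (p=N, q=True); (p=False, q=True).

4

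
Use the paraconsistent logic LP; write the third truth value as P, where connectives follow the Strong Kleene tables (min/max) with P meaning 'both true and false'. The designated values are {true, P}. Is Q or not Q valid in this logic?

Yes

Every assignment of Q over {true, P, false} gives a value in {true, P}.
In particular, with Q=P: Q or not Q = P.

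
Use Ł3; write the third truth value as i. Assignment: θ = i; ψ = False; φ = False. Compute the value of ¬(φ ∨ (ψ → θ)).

False

ψ → θ = False → i = True
φ ∨ (ψ → θ) = False ∨ True = True
¬(φ ∨ (ψ → θ)) = ¬True = False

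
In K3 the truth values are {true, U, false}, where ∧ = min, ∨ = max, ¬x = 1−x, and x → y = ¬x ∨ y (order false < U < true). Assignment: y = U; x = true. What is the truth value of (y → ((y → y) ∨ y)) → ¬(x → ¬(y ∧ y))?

y → y = U → U = U
(y → y) ∨ y = U ∨ U = U
y → ((y → y) ∨ y) = U → U = U
y ∧ y = U ∧ U = U
¬(y ∧ y) = ¬U = U
x → ¬(y ∧ y) = true → U = U
¬(x → ¬(y ∧ y)) = ¬U = U
(y → ((y → y) ∨ y)) → ¬(x → ¬(y ∧ y)) = U → U = U

U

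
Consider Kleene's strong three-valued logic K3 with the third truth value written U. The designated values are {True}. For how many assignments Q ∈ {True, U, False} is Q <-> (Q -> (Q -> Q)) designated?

Q=True: True ✓
Q=U: U ·
Q=False: False ·

1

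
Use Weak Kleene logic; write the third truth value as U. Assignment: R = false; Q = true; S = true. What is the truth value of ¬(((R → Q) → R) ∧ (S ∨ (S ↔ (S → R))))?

true

R → Q = false → true = true
(R → Q) → R = true → false = false
S → R = true → false = false
S ↔ (S → R) = true ↔ false = false
S ∨ (S ↔ (S → R)) = true ∨ false = true
((R → Q) → R) ∧ (S ∨ (S ↔ (S → R))) = false ∧ true = false
¬(((R → Q) → R) ∧ (S ∨ (S ↔ (S → R)))) = ¬false = true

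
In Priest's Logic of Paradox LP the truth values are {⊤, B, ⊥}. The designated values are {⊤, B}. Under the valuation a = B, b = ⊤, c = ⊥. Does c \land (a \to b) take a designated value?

No

a \to b = B \to ⊤ = ⊤  [\lnot B \lor ⊤]
c \land (a \to b) = ⊥ \land ⊤ = ⊥
⊥ ∉ {⊤, B}.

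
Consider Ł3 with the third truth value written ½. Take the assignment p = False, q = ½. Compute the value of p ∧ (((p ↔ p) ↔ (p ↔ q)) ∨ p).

False

p ↔ p = False ↔ False = True
p ↔ q = False ↔ ½ = ½  [1 − |0−½|]
(p ↔ p) ↔ (p ↔ q) = True ↔ ½ = ½
((p ↔ p) ↔ (p ↔ q)) ∨ p = ½ ∨ False = ½
p ∧ (((p ↔ p) ↔ (p ↔ q)) ∨ p) = False ∧ ½ = False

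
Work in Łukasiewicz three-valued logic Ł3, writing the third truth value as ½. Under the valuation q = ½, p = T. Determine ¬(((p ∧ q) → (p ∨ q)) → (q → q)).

F

p ∧ q = T ∧ ½ = ½
p ∨ q = T ∨ ½ = T
(p ∧ q) → (p ∨ q) = ½ → T = T
q → q = ½ → ½ = T
((p ∧ q) → (p ∨ q)) → (q → q) = T → T = T
¬(((p ∧ q) → (p ∨ q)) → (q → q)) = ¬T = F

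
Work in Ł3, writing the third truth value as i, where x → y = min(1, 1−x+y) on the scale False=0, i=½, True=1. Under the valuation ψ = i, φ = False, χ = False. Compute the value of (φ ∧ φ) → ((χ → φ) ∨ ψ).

True

φ ∧ φ = False ∧ False = False
χ → φ = False → False = True
(χ → φ) ∨ ψ = True ∨ i = True
(φ ∧ φ) → ((χ → φ) ∨ ψ) = False → True = True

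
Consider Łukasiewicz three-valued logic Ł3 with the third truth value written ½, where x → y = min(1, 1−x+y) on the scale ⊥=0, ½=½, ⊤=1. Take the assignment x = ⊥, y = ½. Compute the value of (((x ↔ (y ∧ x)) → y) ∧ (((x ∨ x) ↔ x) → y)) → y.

y ∧ x = ½ ∧ ⊥ = ⊥
x ↔ (y ∧ x) = ⊥ ↔ ⊥ = ⊤
(x ↔ (y ∧ x)) → y = ⊤ → ½ = ½  [min(1, 1−1+½)]
x ∨ x = ⊥ ∨ ⊥ = ⊥
(x ∨ x) ↔ x = ⊥ ↔ ⊥ = ⊤
((x ∨ x) ↔ x) → y = ⊤ → ½ = ½
((x ↔ (y ∧ x)) → y) ∧ (((x ∨ x) ↔ x) → y) = ½ ∧ ½ = ½
(((x ↔ (y ∧ x)) → y) ∧ (((x ∨ x) ↔ x) → y)) → y = ½ → ½ = ⊤

⊤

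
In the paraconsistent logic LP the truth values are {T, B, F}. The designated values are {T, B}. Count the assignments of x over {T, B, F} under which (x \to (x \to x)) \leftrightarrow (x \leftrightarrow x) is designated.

3

x=T: T ✓
x=B: B ✓
x=F: T ✓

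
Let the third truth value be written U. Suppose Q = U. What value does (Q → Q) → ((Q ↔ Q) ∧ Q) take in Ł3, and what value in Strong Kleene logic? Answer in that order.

U; U

In Ł3: Q → Q = U → U = true
Q ↔ Q = U ↔ U = true
(Q ↔ Q) ∧ Q = true ∧ U = U
(Q → Q) → ((Q ↔ Q) ∧ Q) = true → U = U
In Strong Kleene logic: Q → Q = U → U = U
Q ↔ Q = U ↔ U = U
(Q ↔ Q) ∧ Q = U ∧ U = U
(Q → Q) → ((Q ↔ Q) ∧ Q) = U → U = U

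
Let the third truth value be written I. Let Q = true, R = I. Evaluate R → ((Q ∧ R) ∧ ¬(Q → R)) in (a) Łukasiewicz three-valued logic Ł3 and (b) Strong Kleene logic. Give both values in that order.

In Łukasiewicz three-valued logic Ł3: Q ∧ R = true ∧ I = I
Q → R = true → I = I  [min(1, 1−1+½)]
¬(Q → R) = ¬I = I
(Q ∧ R) ∧ ¬(Q → R) = I ∧ I = I
R → ((Q ∧ R) ∧ ¬(Q → R)) = I → I = true
In Strong Kleene logic: Q ∧ R = true ∧ I = I
Q → R = true → I = I  [¬true ∨ I]
¬(Q → R) = ¬I = I
(Q ∧ R) ∧ ¬(Q → R) = I ∧ I = I
R → ((Q ∧ R) ∧ ¬(Q → R)) = I → I = I
They differ because Łukasiewicz three-valued logic Ł3 and Strong Kleene logic treat I differently under implication.

true; I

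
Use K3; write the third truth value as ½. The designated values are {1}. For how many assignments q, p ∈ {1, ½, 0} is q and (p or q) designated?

3

Designated under: (q=1, p=1); (q=1, p=½); (q=1, p=0).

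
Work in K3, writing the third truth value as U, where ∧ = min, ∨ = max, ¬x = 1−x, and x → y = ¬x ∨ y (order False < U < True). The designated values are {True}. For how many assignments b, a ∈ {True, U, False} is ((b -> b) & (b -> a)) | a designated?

Of the 9 assignments, 5 give a value in {True}.

5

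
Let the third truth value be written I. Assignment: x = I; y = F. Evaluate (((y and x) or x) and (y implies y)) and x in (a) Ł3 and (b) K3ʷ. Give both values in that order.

I; I

In Ł3: y and x = F and I = F
(y and x) or x = F or I = I
y implies y = F implies F = T
((y and x) or x) and (y implies y) = I and T = I
(((y and x) or x) and (y implies y)) and x = I and I = I
In K3ʷ: y and x = F and I = I
(y and x) or x = I or I = I
y implies y = F implies F = T
((y and x) or x) and (y implies y) = I and T = I
(((y and x) or x) and (y implies y)) and x = I and I = I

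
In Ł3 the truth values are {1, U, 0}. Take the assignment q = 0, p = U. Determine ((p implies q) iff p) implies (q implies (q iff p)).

1

p implies q = U implies 0 = U
(p implies q) iff p = U iff U = 1
q iff p = 0 iff U = U
q implies (q iff p) = 0 implies U = 1
((p implies q) iff p) implies (q implies (q iff p)) = 1 implies 1 = 1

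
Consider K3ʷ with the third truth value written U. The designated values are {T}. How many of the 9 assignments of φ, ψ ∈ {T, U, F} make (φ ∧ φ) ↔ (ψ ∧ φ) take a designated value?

3

Designated under: (φ=T, ψ=T); (φ=F, ψ=T); (φ=F, ψ=F).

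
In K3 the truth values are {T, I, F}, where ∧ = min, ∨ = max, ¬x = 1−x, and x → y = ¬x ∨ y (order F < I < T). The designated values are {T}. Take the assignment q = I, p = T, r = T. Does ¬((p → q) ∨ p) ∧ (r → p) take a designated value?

p → q = T → I = I  [¬T ∨ I]
(p → q) ∨ p = I ∨ T = T
¬((p → q) ∨ p) = ¬T = F
r → p = T → T = T
¬((p → q) ∨ p) ∧ (r → p) = F ∧ T = F
F ∉ {T}.

No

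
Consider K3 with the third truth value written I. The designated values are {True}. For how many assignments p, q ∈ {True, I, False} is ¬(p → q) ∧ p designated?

Designated under: (p=True, q=False).

1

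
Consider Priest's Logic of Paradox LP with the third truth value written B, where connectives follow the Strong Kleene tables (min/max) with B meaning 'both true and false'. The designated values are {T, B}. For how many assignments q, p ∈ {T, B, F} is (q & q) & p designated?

Designated under: (q=T, p=T); (q=T, p=B); (q=B, p=T); (q=B, p=B).

4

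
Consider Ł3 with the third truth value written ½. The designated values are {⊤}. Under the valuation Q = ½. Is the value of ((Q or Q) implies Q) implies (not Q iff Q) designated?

Q or Q = ½ or ½ = ½
(Q or Q) implies Q = ½ implies ½ = ⊤  [min(1, 1−½+½)]
not Q = not ½ = ½
not Q iff Q = ½ iff ½ = ⊤
((Q or Q) implies Q) implies (not Q iff Q) = ⊤ implies ⊤ = ⊤
⊤ ∈ {⊤}.

Yes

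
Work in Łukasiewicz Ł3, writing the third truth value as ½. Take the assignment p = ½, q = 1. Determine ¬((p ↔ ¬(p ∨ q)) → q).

0

p ∨ q = ½ ∨ 1 = 1
¬(p ∨ q) = ¬1 = 0
p ↔ ¬(p ∨ q) = ½ ↔ 0 = ½  [1 − |½−0|]
(p ↔ ¬(p ∨ q)) → q = ½ → 1 = 1
¬((p ↔ ¬(p ∨ q)) → q) = ¬1 = 0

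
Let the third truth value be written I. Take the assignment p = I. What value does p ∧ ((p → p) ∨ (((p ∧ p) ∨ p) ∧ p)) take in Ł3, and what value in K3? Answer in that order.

In Ł3: p → p = I → I = T
p ∧ p = I ∧ I = I
(p ∧ p) ∨ p = I ∨ I = I
((p ∧ p) ∨ p) ∧ p = I ∧ I = I
(p → p) ∨ (((p ∧ p) ∨ p) ∧ p) = T ∨ I = T
p ∧ ((p → p) ∨ (((p ∧ p) ∨ p) ∧ p)) = I ∧ T = I
In K3: p → p = I → I = I  [¬I ∨ I]
p ∧ p = I ∧ I = I
(p ∧ p) ∨ p = I ∨ I = I
((p ∧ p) ∨ p) ∧ p = I ∧ I = I
(p → p) ∨ (((p ∧ p) ∨ p) ∧ p) = I ∨ I = I
p ∧ ((p → p) ∨ (((p ∧ p) ∨ p) ∧ p)) = I ∧ I = I

I; I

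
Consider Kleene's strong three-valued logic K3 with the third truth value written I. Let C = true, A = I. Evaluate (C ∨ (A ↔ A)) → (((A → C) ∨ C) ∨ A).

true

A ↔ A = I ↔ I = I
C ∨ (A ↔ A) = true ∨ I = true
A → C = I → true = true  [¬I ∨ true]
(A → C) ∨ C = true ∨ true = true
((A → C) ∨ C) ∨ A = true ∨ I = true
(C ∨ (A ↔ A)) → (((A → C) ∨ C) ∨ A) = true → true = true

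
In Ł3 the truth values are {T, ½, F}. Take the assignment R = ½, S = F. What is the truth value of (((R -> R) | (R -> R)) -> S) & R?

R -> R = ½ -> ½ = T  [min(1, 1−½+½)]
R -> R = ½ -> ½ = T
(R -> R) | (R -> R) = T | T = T
((R -> R) | (R -> R)) -> S = T -> F = F
(((R -> R) | (R -> R)) -> S) & R = F & ½ = F

F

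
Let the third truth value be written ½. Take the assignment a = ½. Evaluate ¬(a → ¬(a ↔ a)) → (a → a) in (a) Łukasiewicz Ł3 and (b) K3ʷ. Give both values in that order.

In Łukasiewicz Ł3: a ↔ a = ½ ↔ ½ = T  [1 − |½−½|]
¬(a ↔ a) = ¬T = F
a → ¬(a ↔ a) = ½ → F = ½
¬(a → ¬(a ↔ a)) = ¬½ = ½
a → a = ½ → ½ = T
¬(a → ¬(a ↔ a)) → (a → a) = ½ → T = T
In K3ʷ: a ↔ a = ½ ↔ ½ = ½
¬(a ↔ a) = ¬½ = ½
a → ¬(a ↔ a) = ½ → ½ = ½  [any arg is the third value ⇒ result is the third value]
¬(a → ¬(a ↔ a)) = ¬½ = ½
a → a = ½ → ½ = ½
¬(a → ¬(a ↔ a)) → (a → a) = ½ → ½ = ½
They differ because Łukasiewicz Ł3 and K3ʷ treat ½ differently under the binary connectives.

T; ½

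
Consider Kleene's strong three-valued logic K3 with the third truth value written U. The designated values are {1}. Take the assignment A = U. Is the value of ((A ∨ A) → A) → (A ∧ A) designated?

A ∨ A = U ∨ U = U
(A ∨ A) → A = U → U = U
A ∧ A = U ∧ U = U
((A ∨ A) → A) → (A ∧ A) = U → U = U
U ∉ {1}.

No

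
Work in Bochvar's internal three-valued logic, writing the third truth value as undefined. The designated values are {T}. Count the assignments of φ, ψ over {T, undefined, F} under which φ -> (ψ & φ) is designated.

Designated under: (φ=T, ψ=T); (φ=F, ψ=T); (φ=F, ψ=F).

3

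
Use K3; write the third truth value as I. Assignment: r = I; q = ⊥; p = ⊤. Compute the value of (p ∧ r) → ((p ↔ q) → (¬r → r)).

p ∧ r = ⊤ ∧ I = I
p ↔ q = ⊤ ↔ ⊥ = ⊥
¬r = ¬I = I
¬r → r = I → I = I
(p ↔ q) → (¬r → r) = ⊥ → I = ⊤
(p ∧ r) → ((p ↔ q) → (¬r → r)) = I → ⊤ = ⊤

⊤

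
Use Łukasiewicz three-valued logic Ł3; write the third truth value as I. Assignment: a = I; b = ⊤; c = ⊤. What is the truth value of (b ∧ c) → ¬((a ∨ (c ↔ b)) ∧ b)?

⊥

b ∧ c = ⊤ ∧ ⊤ = ⊤
c ↔ b = ⊤ ↔ ⊤ = ⊤
a ∨ (c ↔ b) = I ∨ ⊤ = ⊤
(a ∨ (c ↔ b)) ∧ b = ⊤ ∧ ⊤ = ⊤
¬((a ∨ (c ↔ b)) ∧ b) = ¬⊤ = ⊥
(b ∧ c) → ¬((a ∨ (c ↔ b)) ∧ b) = ⊤ → ⊥ = ⊥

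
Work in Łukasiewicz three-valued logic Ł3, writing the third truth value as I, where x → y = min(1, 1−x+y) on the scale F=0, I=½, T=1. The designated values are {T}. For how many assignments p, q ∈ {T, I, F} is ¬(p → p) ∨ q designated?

3

Designated under: (p=T, q=T); (p=I, q=T); (p=F, q=T).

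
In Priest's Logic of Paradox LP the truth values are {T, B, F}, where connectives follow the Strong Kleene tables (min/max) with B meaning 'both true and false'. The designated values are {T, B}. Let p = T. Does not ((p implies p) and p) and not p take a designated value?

p implies p = T implies T = T
(p implies p) and p = T and T = T
not ((p implies p) and p) = not T = F
not p = not T = F
not ((p implies p) and p) and not p = F and F = F
F ∉ {T, B}.

No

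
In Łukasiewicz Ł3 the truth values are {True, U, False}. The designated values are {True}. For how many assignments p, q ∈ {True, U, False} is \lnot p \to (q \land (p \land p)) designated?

Of the 9 assignments, 5 give a value in {True}.

5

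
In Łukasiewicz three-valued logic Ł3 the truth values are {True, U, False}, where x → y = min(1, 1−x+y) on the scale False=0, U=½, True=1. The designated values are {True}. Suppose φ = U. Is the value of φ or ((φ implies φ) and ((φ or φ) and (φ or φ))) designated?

No

φ implies φ = U implies U = True  [min(1, 1−½+½)]
φ or φ = U or U = U
φ or φ = U or U = U
(φ or φ) and (φ or φ) = U and U = U
(φ implies φ) and ((φ or φ) and (φ or φ)) = True and U = U
φ or ((φ implies φ) and ((φ or φ) and (φ or φ))) = U or U = U
U ∉ {True}.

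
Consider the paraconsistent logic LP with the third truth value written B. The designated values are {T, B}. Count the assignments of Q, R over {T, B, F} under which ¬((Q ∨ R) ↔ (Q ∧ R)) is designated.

Of the 9 assignments, 7 give a value in {T, B}.

7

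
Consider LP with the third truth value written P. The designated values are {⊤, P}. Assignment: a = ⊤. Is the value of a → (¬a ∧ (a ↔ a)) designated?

¬a = ¬⊤ = ⊥
a ↔ a = ⊤ ↔ ⊤ = ⊤
¬a ∧ (a ↔ a) = ⊥ ∧ ⊤ = ⊥
a → (¬a ∧ (a ↔ a)) = ⊤ → ⊥ = ⊥
⊥ ∉ {⊤, P}.

No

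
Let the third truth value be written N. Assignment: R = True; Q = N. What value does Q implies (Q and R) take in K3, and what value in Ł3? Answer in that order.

In K3: Q and R = N and True = N
Q implies (Q and R) = N implies N = N  [not N or N]
In Ł3: Q and R = N and True = N
Q implies (Q and R) = N implies N = True  [min(1, 1−½+½)]
They differ because K3 and Ł3 treat N differently under implication.

N; True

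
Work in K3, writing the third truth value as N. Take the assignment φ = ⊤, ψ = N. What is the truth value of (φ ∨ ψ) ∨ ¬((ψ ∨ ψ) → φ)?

⊤

φ ∨ ψ = ⊤ ∨ N = ⊤
ψ ∨ ψ = N ∨ N = N
(ψ ∨ ψ) → φ = N → ⊤ = ⊤
¬((ψ ∨ ψ) → φ) = ¬⊤ = ⊥
(φ ∨ ψ) ∨ ¬((ψ ∨ ψ) → φ) = ⊤ ∨ ⊥ = ⊤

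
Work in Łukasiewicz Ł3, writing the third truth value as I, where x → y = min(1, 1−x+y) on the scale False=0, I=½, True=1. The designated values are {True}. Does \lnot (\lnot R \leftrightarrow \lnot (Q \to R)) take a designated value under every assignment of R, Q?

No

Countermodel: R=True, Q=True gives False, which is not designated.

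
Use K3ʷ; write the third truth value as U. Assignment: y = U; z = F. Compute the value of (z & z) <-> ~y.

z & z = F & F = F
~y = ~U = U
(z & z) <-> ~y = F <-> U = U

U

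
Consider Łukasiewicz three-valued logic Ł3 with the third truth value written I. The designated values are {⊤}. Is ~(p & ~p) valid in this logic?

No

Countermodel: p=I gives I, which is not designated.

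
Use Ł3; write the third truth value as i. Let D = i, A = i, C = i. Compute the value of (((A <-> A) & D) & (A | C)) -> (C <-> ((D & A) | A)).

1

A <-> A = i <-> i = 1  [1 − |½−½|]
(A <-> A) & D = 1 & i = i
A | C = i | i = i
((A <-> A) & D) & (A | C) = i & i = i
D & A = i & i = i
(D & A) | A = i | i = i
C <-> ((D & A) | A) = i <-> i = 1
(((A <-> A) & D) & (A | C)) -> (C <-> ((D & A) | A)) = i -> 1 = 1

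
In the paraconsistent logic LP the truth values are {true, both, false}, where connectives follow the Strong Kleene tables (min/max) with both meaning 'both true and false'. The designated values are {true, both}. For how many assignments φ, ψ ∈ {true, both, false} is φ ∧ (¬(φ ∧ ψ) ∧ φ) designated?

Of the 9 assignments, 5 give a value in {true, both}.

5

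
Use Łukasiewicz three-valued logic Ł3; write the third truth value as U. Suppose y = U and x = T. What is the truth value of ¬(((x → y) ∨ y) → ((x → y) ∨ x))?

F

x → y = T → U = U
(x → y) ∨ y = U ∨ U = U
x → y = T → U = U
(x → y) ∨ x = U ∨ T = T
((x → y) ∨ y) → ((x → y) ∨ x) = U → T = T
¬(((x → y) ∨ y) → ((x → y) ∨ x)) = ¬T = F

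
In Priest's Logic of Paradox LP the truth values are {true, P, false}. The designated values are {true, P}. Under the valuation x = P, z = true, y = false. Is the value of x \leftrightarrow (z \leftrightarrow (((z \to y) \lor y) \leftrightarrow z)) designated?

Yes

z \to y = true \to false = false
(z \to y) \lor y = false \lor false = false
((z \to y) \lor y) \leftrightarrow z = false \leftrightarrow true = false
z \leftrightarrow (((z \to y) \lor y) \leftrightarrow z) = true \leftrightarrow false = false
x \leftrightarrow (z \leftrightarrow (((z \to y) \lor y) \leftrightarrow z)) = P \leftrightarrow false = P
P ∈ {true, P}.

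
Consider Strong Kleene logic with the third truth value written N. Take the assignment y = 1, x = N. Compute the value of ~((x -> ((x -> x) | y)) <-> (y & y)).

x -> x = N -> N = N  [~N | N]
(x -> x) | y = N | 1 = 1
x -> ((x -> x) | y) = N -> 1 = 1
y & y = 1 & 1 = 1
(x -> ((x -> x) | y)) <-> (y & y) = 1 <-> 1 = 1
~((x -> ((x -> x) | y)) <-> (y & y)) = ~1 = 0

0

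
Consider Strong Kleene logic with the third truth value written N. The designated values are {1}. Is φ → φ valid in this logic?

No

Countermodel: φ=N gives N, which is not designated.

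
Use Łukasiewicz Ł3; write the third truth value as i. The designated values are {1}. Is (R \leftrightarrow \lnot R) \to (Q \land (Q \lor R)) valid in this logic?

Countermodel: R=i, Q=i gives i, which is not designated.

No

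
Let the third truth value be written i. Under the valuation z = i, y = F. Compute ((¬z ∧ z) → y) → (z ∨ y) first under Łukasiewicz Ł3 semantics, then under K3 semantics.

T; i

In Łukasiewicz Ł3: ¬z = ¬i = i
¬z ∧ z = i ∧ i = i
(¬z ∧ z) → y = i → F = i
z ∨ y = i ∨ F = i
((¬z ∧ z) → y) → (z ∨ y) = i → i = T
In K3: ¬z = ¬i = i
¬z ∧ z = i ∧ i = i
(¬z ∧ z) → y = i → F = i  [¬i ∨ F]
z ∨ y = i ∨ F = i
((¬z ∧ z) → y) → (z ∨ y) = i → i = i
They differ because Łukasiewicz Ł3 and K3 treat i differently under implication.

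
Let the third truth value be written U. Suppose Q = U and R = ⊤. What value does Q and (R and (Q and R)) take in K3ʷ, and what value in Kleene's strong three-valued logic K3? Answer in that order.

In K3ʷ: Q and R = U and ⊤ = U
R and (Q and R) = ⊤ and U = U
Q and (R and (Q and R)) = U and U = U
In Kleene's strong three-valued logic K3: Q and R = U and ⊤ = U
R and (Q and R) = ⊤ and U = U
Q and (R and (Q and R)) = U and U = U

U; U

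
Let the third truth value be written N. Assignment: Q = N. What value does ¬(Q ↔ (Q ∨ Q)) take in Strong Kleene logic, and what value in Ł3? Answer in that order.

N; 0

In Strong Kleene logic: Q ∨ Q = N ∨ N = N
Q ↔ (Q ∨ Q) = N ↔ N = N
¬(Q ↔ (Q ∨ Q)) = ¬N = N
In Ł3: Q ∨ Q = N ∨ N = N
Q ↔ (Q ∨ Q) = N ↔ N = 1
¬(Q ↔ (Q ∨ Q)) = ¬1 = 0
They differ because Strong Kleene logic and Ł3 treat N differently under implication.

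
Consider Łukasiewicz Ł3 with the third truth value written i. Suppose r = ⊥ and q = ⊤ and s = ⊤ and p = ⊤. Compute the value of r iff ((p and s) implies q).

⊥

p and s = ⊤ and ⊤ = ⊤
(p and s) implies q = ⊤ implies ⊤ = ⊤
r iff ((p and s) implies q) = ⊥ iff ⊤ = ⊥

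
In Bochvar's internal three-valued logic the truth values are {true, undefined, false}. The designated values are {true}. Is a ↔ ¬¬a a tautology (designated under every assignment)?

No

Countermodel: a=undefined gives undefined, which is not designated.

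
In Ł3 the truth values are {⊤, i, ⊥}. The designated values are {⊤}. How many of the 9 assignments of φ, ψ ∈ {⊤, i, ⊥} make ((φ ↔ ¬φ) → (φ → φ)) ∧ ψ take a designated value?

3

Designated under: (φ=⊤, ψ=⊤); (φ=i, ψ=⊤); (φ=⊥, ψ=⊤).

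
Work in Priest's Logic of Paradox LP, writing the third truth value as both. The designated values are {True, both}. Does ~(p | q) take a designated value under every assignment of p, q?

No

Countermodel: p=True, q=True gives False, which is not designated.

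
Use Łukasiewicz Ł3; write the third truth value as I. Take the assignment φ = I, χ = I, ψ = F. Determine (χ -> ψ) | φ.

χ -> ψ = I -> F = I  [min(1, 1−½+0)]
(χ -> ψ) | φ = I | I = I

I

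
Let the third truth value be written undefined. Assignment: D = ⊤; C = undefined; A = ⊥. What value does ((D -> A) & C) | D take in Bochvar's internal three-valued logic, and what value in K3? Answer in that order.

In Bochvar's internal three-valued logic: D -> A = ⊤ -> ⊥ = ⊥
(D -> A) & C = ⊥ & undefined = undefined
((D -> A) & C) | D = undefined | ⊤ = undefined
In K3: D -> A = ⊤ -> ⊥ = ⊥
(D -> A) & C = ⊥ & undefined = ⊥
((D -> A) & C) | D = ⊥ | ⊤ = ⊤
They differ because Bochvar's internal three-valued logic and K3 treat undefined differently under the binary connectives.

undefined; ⊤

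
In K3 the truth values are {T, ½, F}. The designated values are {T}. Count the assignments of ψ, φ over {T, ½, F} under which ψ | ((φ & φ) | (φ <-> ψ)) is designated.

Of the 9 assignments, 6 give a value in {T}.

6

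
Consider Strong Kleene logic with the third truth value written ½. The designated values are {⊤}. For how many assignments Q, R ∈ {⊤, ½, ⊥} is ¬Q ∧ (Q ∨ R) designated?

Designated under: (Q=⊥, R=⊤).

1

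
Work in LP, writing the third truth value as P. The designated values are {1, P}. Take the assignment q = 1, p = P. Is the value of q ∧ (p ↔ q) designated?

p ↔ q = P ↔ 1 = P
q ∧ (p ↔ q) = 1 ∧ P = P
P ∈ {1, P}.

Yes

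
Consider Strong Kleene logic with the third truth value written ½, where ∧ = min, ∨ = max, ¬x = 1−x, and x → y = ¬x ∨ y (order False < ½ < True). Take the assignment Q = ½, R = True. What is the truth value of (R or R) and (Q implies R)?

True

R or R = True or True = True
Q implies R = ½ implies True = True  [not ½ or True]
(R or R) and (Q implies R) = True and True = True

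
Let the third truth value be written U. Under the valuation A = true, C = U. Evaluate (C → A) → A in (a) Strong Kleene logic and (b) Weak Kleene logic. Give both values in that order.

In Strong Kleene logic: C → A = U → true = true  [¬U ∨ true]
(C → A) → A = true → true = true
In Weak Kleene logic: C → A = U → true = U  [any arg is the third value ⇒ result is the third value]
(C → A) → A = U → true = U
They differ because Strong Kleene logic and Weak Kleene logic treat U differently under the binary connectives.

true; U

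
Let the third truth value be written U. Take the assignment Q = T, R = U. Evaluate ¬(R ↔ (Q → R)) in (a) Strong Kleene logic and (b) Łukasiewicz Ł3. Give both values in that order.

In Strong Kleene logic: Q → R = T → U = U
R ↔ (Q → R) = U ↔ U = U
¬(R ↔ (Q → R)) = ¬U = U
In Łukasiewicz Ł3: Q → R = T → U = U  [min(1, 1−1+½)]
R ↔ (Q → R) = U ↔ U = T
¬(R ↔ (Q → R)) = ¬T = F
They differ because Strong Kleene logic and Łukasiewicz Ł3 treat U differently under implication.

U; F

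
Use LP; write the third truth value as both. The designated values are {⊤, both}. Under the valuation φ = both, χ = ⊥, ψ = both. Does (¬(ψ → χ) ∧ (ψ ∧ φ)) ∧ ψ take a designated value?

ψ → χ = both → ⊥ = both  [¬both ∨ ⊥]
¬(ψ → χ) = ¬both = both
ψ ∧ φ = both ∧ both = both
¬(ψ → χ) ∧ (ψ ∧ φ) = both ∧ both = both
(¬(ψ → χ) ∧ (ψ ∧ φ)) ∧ ψ = both ∧ both = both
both ∈ {⊤, both}.

Yes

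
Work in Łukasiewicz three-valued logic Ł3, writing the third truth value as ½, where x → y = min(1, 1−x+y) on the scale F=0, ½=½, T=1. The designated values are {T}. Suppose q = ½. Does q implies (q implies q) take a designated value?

Yes

q implies q = ½ implies ½ = T  [min(1, 1−½+½)]
q implies (q implies q) = ½ implies T = T
T ∈ {T}.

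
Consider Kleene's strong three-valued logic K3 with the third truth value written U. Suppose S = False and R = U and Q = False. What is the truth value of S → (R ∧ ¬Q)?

¬Q = ¬False = True
R ∧ ¬Q = U ∧ True = U
S → (R ∧ ¬Q) = False → U = True  [¬False ∨ U]

True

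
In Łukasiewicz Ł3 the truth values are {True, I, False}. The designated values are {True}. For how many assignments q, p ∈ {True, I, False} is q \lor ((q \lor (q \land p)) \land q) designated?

3

Designated under: (q=True, p=True); (q=True, p=I); (q=True, p=False).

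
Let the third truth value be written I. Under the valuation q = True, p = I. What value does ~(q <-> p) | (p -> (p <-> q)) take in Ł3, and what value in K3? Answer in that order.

In Ł3: q <-> p = True <-> I = I  [1 − |1−½|]
~(q <-> p) = ~I = I
p <-> q = I <-> True = I
p -> (p <-> q) = I -> I = True
~(q <-> p) | (p -> (p <-> q)) = I | True = True
In K3: q <-> p = True <-> I = I
~(q <-> p) = ~I = I
p <-> q = I <-> True = I
p -> (p <-> q) = I -> I = I  [~I | I]
~(q <-> p) | (p -> (p <-> q)) = I | I = I
They differ because Ł3 and K3 treat I differently under implication.

True; I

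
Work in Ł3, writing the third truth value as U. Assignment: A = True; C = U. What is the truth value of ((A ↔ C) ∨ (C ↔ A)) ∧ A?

U

A ↔ C = True ↔ U = U  [1 − |1−½|]
C ↔ A = U ↔ True = U
(A ↔ C) ∨ (C ↔ A) = U ∨ U = U
((A ↔ C) ∨ (C ↔ A)) ∧ A = U ∧ True = U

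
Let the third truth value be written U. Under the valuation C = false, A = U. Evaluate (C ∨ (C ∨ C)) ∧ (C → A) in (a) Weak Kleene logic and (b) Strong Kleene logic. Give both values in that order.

In Weak Kleene logic: C ∨ C = false ∨ false = false
C ∨ (C ∨ C) = false ∨ false = false
C → A = false → U = U
(C ∨ (C ∨ C)) ∧ (C → A) = false ∧ U = U
In Strong Kleene logic: C ∨ C = false ∨ false = false
C ∨ (C ∨ C) = false ∨ false = false
C → A = false → U = true  [¬false ∨ U]
(C ∨ (C ∨ C)) ∧ (C → A) = false ∧ true = false
They differ because Weak Kleene logic and Strong Kleene logic treat U differently under the binary connectives.

U; false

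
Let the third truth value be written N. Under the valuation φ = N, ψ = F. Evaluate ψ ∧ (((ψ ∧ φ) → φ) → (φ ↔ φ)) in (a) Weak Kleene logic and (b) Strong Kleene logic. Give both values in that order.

In Weak Kleene logic: ψ ∧ φ = F ∧ N = N
(ψ ∧ φ) → φ = N → N = N  [any arg is the third value ⇒ result is the third value]
φ ↔ φ = N ↔ N = N
((ψ ∧ φ) → φ) → (φ ↔ φ) = N → N = N
ψ ∧ (((ψ ∧ φ) → φ) → (φ ↔ φ)) = F ∧ N = N
In Strong Kleene logic: ψ ∧ φ = F ∧ N = F
(ψ ∧ φ) → φ = F → N = T  [¬F ∨ N]
φ ↔ φ = N ↔ N = N
((ψ ∧ φ) → φ) → (φ ↔ φ) = T → N = N
ψ ∧ (((ψ ∧ φ) → φ) → (φ ↔ φ)) = F ∧ N = F
They differ because Weak Kleene logic and Strong Kleene logic treat N differently under the binary connectives.

N; F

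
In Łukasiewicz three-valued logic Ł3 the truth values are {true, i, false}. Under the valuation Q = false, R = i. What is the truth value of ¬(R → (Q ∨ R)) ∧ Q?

false

Q ∨ R = false ∨ i = i
R → (Q ∨ R) = i → i = true  [min(1, 1−½+½)]
¬(R → (Q ∨ R)) = ¬true = false
¬(R → (Q ∨ R)) ∧ Q = false ∧ false = false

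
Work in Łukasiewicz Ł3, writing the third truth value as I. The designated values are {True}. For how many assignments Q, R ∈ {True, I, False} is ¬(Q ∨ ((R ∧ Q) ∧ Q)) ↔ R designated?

Designated under: (Q=True, R=False); (Q=I, R=I); (Q=False, R=True).

3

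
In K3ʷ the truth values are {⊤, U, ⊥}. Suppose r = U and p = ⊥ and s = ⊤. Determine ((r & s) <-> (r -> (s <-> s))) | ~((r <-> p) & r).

r & s = U & ⊤ = U
s <-> s = ⊤ <-> ⊤ = ⊤
r -> (s <-> s) = U -> ⊤ = U
(r & s) <-> (r -> (s <-> s)) = U <-> U = U
r <-> p = U <-> ⊥ = U
(r <-> p) & r = U & U = U
~((r <-> p) & r) = ~U = U
((r & s) <-> (r -> (s <-> s))) | ~((r <-> p) & r) = U | U = U

U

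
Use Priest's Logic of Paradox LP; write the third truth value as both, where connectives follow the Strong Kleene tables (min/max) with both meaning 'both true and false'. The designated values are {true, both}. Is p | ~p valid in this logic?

Every assignment of p over {true, both, false} gives a value in {true, both}.
In particular, with p=both: p | ~p = both.

Yes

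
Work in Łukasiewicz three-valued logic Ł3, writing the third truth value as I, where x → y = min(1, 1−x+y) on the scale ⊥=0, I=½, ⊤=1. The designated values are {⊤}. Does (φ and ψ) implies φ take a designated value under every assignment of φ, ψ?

Yes

Every assignment of φ, ψ over {⊤, I, ⊥} gives a value in {⊤}.
In particular, with φ=I, ψ=I: (φ and ψ) implies φ = ⊤.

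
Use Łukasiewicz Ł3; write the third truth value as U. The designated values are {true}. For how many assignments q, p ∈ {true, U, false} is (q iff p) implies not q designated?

Of the 9 assignments, 6 give a value in {true}.

6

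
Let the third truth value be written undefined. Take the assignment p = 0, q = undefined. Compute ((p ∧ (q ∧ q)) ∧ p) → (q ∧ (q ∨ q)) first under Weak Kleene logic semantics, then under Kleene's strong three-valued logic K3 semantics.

In Weak Kleene logic: q ∧ q = undefined ∧ undefined = undefined
p ∧ (q ∧ q) = 0 ∧ undefined = undefined
(p ∧ (q ∧ q)) ∧ p = undefined ∧ 0 = undefined
q ∨ q = undefined ∨ undefined = undefined
q ∧ (q ∨ q) = undefined ∧ undefined = undefined
((p ∧ (q ∧ q)) ∧ p) → (q ∧ (q ∨ q)) = undefined → undefined = undefined
In Kleene's strong three-valued logic K3: q ∧ q = undefined ∧ undefined = undefined
p ∧ (q ∧ q) = 0 ∧ undefined = 0
(p ∧ (q ∧ q)) ∧ p = 0 ∧ 0 = 0
q ∨ q = undefined ∨ undefined = undefined
q ∧ (q ∨ q) = undefined ∧ undefined = undefined
((p ∧ (q ∧ q)) ∧ p) → (q ∧ (q ∨ q)) = 0 → undefined = 1  [¬0 ∨ undefined]
They differ because Weak Kleene logic and Kleene's strong three-valued logic K3 treat undefined differently under the binary connectives.

undefined; 1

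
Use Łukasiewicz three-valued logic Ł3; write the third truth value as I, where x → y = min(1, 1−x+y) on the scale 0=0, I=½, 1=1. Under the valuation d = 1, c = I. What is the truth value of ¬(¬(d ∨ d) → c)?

0

d ∨ d = 1 ∨ 1 = 1
¬(d ∨ d) = ¬1 = 0
¬(d ∨ d) → c = 0 → I = 1  [min(1, 1−0+½)]
¬(¬(d ∨ d) → c) = ¬1 = 0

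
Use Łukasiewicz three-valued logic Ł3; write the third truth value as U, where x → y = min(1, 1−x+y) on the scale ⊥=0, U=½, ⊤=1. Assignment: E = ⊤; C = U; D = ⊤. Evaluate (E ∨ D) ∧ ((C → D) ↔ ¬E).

⊥

E ∨ D = ⊤ ∨ ⊤ = ⊤
C → D = U → ⊤ = ⊤  [min(1, 1−½+1)]
¬E = ¬⊤ = ⊥
(C → D) ↔ ¬E = ⊤ ↔ ⊥ = ⊥
(E ∨ D) ∧ ((C → D) ↔ ¬E) = ⊤ ∧ ⊥ = ⊥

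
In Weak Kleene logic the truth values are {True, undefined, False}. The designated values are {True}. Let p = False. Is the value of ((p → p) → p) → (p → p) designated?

p → p = False → False = True
(p → p) → p = True → False = False
p → p = False → False = True
((p → p) → p) → (p → p) = False → True = True
True ∈ {True}.

Yes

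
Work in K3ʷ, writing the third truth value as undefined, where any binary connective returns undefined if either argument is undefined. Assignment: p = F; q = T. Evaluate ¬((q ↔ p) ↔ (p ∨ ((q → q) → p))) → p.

T

q ↔ p = T ↔ F = F
q → q = T → T = T
(q → q) → p = T → F = F
p ∨ ((q → q) → p) = F ∨ F = F
(q ↔ p) ↔ (p ∨ ((q → q) → p)) = F ↔ F = T
¬((q ↔ p) ↔ (p ∨ ((q → q) → p))) = ¬T = F
¬((q ↔ p) ↔ (p ∨ ((q → q) → p))) → p = F → F = T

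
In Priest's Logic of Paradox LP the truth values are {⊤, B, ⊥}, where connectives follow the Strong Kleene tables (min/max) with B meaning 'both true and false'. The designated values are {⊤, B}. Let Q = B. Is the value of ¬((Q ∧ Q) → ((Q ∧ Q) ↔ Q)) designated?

Q ∧ Q = B ∧ B = B
Q ∧ Q = B ∧ B = B
(Q ∧ Q) ↔ Q = B ↔ B = B
(Q ∧ Q) → ((Q ∧ Q) ↔ Q) = B → B = B  [¬B ∨ B]
¬((Q ∧ Q) → ((Q ∧ Q) ↔ Q)) = ¬B = B
B ∈ {⊤, B}.

Yes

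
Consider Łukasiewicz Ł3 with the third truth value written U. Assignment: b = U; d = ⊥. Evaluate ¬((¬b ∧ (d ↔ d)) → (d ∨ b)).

¬b = ¬U = U
d ↔ d = ⊥ ↔ ⊥ = ⊤
¬b ∧ (d ↔ d) = U ∧ ⊤ = U
d ∨ b = ⊥ ∨ U = U
(¬b ∧ (d ↔ d)) → (d ∨ b) = U → U = ⊤  [min(1, 1−½+½)]
¬((¬b ∧ (d ↔ d)) → (d ∨ b)) = ¬⊤ = ⊥

⊥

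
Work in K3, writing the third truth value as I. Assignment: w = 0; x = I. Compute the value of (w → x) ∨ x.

1

w → x = 0 → I = 1
(w → x) ∨ x = 1 ∨ I = 1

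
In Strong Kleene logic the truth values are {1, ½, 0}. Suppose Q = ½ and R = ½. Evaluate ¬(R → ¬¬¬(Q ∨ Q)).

½

Q ∨ Q = ½ ∨ ½ = ½
¬(Q ∨ Q) = ¬½ = ½
¬¬(Q ∨ Q) = ¬½ = ½
¬¬¬(Q ∨ Q) = ¬½ = ½
R → ¬¬¬(Q ∨ Q) = ½ → ½ = ½  [¬½ ∨ ½]
¬(R → ¬¬¬(Q ∨ Q)) = ¬½ = ½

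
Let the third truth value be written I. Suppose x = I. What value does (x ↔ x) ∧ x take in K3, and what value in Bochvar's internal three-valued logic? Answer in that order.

I; I

In K3: x ↔ x = I ↔ I = I
(x ↔ x) ∧ x = I ∧ I = I
In Bochvar's internal three-valued logic: x ↔ x = I ↔ I = I
(x ↔ x) ∧ x = I ∧ I = I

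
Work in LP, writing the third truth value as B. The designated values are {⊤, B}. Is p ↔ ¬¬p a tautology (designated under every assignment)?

Every assignment of p over {⊤, B, ⊥} gives a value in {⊤, B}.
In particular, with p=B: p ↔ ¬¬p = B.

Yes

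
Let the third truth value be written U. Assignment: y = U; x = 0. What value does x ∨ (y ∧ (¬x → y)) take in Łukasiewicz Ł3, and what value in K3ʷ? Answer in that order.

U; U

In Łukasiewicz Ł3: ¬x = ¬0 = 1
¬x → y = 1 → U = U  [min(1, 1−1+½)]
y ∧ (¬x → y) = U ∧ U = U
x ∨ (y ∧ (¬x → y)) = 0 ∨ U = U
In K3ʷ: ¬x = ¬0 = 1
¬x → y = 1 → U = U
y ∧ (¬x → y) = U ∧ U = U
x ∨ (y ∧ (¬x → y)) = 0 ∨ U = U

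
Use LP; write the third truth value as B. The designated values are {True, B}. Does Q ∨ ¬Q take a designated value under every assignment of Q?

Yes

Every assignment of Q over {True, B, False} gives a value in {True, B}.
In particular, with Q=B: Q ∨ ¬Q = B.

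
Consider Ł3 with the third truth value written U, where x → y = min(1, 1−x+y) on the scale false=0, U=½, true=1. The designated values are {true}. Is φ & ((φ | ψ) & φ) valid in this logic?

Countermodel: φ=U, ψ=true gives U, which is not designated.

No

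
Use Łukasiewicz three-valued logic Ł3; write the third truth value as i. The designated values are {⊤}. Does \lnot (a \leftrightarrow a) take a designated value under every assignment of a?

No

Countermodel: a=⊤ gives ⊥, which is not designated.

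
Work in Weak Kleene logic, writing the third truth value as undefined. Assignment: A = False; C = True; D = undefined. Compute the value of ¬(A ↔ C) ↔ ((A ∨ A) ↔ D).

A ↔ C = False ↔ True = False
¬(A ↔ C) = ¬False = True
A ∨ A = False ∨ False = False
(A ∨ A) ↔ D = False ↔ undefined = undefined
¬(A ↔ C) ↔ ((A ∨ A) ↔ D) = True ↔ undefined = undefined

undefined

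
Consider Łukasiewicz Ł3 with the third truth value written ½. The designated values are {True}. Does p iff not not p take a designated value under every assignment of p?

Yes

Every assignment of p over {True, ½, False} gives a value in {True}.
In particular, with p=½: p iff not not p = True.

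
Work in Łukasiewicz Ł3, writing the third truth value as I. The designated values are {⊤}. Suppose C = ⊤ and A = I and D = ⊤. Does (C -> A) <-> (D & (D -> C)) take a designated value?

C -> A = ⊤ -> I = I  [min(1, 1−1+½)]
D -> C = ⊤ -> ⊤ = ⊤
D & (D -> C) = ⊤ & ⊤ = ⊤
(C -> A) <-> (D & (D -> C)) = I <-> ⊤ = I
I ∉ {⊤}.

No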